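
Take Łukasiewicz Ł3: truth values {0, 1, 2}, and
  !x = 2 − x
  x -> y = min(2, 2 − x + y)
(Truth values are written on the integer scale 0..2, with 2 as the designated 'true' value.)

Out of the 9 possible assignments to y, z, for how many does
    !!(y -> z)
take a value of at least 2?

6

y = 0, z = 0 ↦ 2  ≥
y = 0, z = 1 ↦ 2  ≥
y = 0, z = 2 ↦ 2  ≥
y = 1, z = 0 ↦ 1  <
y = 1, z = 1 ↦ 2  ≥
y = 1, z = 2 ↦ 2  ≥
y = 2, z = 0 ↦ 0  <
y = 2, z = 1 ↦ 1  <
y = 2, z = 2 ↦ 2  ≥
So 6 of the 9 assignments meet the threshold.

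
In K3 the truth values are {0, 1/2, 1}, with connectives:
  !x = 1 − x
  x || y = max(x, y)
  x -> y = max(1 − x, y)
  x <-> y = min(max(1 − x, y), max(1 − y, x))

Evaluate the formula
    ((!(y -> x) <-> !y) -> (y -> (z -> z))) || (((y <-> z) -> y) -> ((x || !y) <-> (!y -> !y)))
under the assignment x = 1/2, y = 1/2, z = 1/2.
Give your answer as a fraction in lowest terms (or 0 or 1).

1/2

y -> x = 1/2 -> 1/2 = 1/2
!(y -> x) = !1/2 = 1/2
!y = !1/2 = 1/2
!(y -> x) <-> !y = 1/2 <-> 1/2 = 1/2
z -> z = 1/2 -> 1/2 = 1/2
y -> (z -> z) = 1/2 -> 1/2 = 1/2
(!(y -> x) <-> !y) -> (y -> (z -> z)) = 1/2 -> 1/2 = 1/2
y <-> z = 1/2 <-> 1/2 = 1/2
(y <-> z) -> y = 1/2 -> 1/2 = 1/2
!y = !1/2 = 1/2
x || !y = 1/2 || 1/2 = 1/2
!y = !1/2 = 1/2
!y = !1/2 = 1/2
!y -> !y = 1/2 -> 1/2 = 1/2
(x || !y) <-> (!y -> !y) = 1/2 <-> 1/2 = 1/2
((y <-> z) -> y) -> ((x || !y) <-> (!y -> !y)) = 1/2 -> 1/2 = 1/2
((!(y -> x) <-> !y) -> (y -> (z -> z))) || (((y <-> z) -> y) -> ((x || !y) <-> (!y -> !y))) = 1/2 || 1/2 = 1/2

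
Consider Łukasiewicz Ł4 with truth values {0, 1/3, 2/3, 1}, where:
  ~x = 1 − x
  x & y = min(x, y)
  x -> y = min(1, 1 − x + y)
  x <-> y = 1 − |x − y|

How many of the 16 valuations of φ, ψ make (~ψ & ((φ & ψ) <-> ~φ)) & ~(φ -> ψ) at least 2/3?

φ = 0, ψ = 0 ↦ 0  <
φ = 0, ψ = 1/3 ↦ 0  <
φ = 0, ψ = 2/3 ↦ 0  <
φ = 0, ψ = 1 ↦ 0  <
φ = 1/3, ψ = 0 ↦ 1/3  <
φ = 1/3, ψ = 1/3 ↦ 0  <
φ = 1/3, ψ = 2/3 ↦ 0  <
φ = 1/3, ψ = 1 ↦ 0  <
φ = 2/3, ψ = 0 ↦ 2/3  ≥
φ = 2/3, ψ = 1/3 ↦ 1/3  <
φ = 2/3, ψ = 2/3 ↦ 0  <
φ = 2/3, ψ = 1 ↦ 0  <
φ = 1, ψ = 0 ↦ 1  ≥
φ = 1, ψ = 1/3 ↦ 2/3  ≥
φ = 1, ψ = 2/3 ↦ 1/3  <
φ = 1, ψ = 1 ↦ 0  <
So 3 of the 16 assignments meet the threshold.

3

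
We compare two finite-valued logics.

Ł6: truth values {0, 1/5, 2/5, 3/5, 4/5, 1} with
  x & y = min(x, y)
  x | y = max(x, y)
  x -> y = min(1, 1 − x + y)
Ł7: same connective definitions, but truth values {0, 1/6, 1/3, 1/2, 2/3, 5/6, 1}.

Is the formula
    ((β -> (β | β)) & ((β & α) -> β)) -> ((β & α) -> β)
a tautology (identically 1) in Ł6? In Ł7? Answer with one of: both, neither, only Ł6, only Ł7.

In Ł6: every assignment gives 1 — tautology.
In Ł7: every assignment gives 1 — tautology.

both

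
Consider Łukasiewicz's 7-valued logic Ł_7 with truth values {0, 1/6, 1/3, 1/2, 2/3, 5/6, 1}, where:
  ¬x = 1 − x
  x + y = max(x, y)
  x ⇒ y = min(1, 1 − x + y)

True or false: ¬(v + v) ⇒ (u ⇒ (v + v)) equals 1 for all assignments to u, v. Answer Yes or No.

Counterexample: take u = 1/6, v = 0.
v + v = 0 + 0 = 0
¬(v + v) = ¬0 = 1
u ⇒ (v + v) = 1/6 ⇒ 0 = 5/6
¬(v + v) ⇒ (u ⇒ (v + v)) = 1 ⇒ 5/6 = 5/6
This gives 5/6 ≠ 1.

No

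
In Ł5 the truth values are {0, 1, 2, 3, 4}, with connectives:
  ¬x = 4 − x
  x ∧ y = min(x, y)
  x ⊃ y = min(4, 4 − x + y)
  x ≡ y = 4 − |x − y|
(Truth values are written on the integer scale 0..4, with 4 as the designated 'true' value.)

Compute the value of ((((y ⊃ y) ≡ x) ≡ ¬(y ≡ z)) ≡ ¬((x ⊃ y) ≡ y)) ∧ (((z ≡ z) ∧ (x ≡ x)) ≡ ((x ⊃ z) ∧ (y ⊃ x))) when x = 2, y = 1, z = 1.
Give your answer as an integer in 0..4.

3

y ⊃ y = 1 ⊃ 1 = 4
(y ⊃ y) ≡ x = 4 ≡ 2 = 2
y ≡ z = 1 ≡ 1 = 4
¬(y ≡ z) = ¬4 = 0
((y ⊃ y) ≡ x) ≡ ¬(y ≡ z) = 2 ≡ 0 = 2
x ⊃ y = 2 ⊃ 1 = 3
(x ⊃ y) ≡ y = 3 ≡ 1 = 2
¬((x ⊃ y) ≡ y) = ¬2 = 2
(((y ⊃ y) ≡ x) ≡ ¬(y ≡ z)) ≡ ¬((x ⊃ y) ≡ y) = 2 ≡ 2 = 4
z ≡ z = 1 ≡ 1 = 4
x ≡ x = 2 ≡ 2 = 4
(z ≡ z) ∧ (x ≡ x) = 4 ∧ 4 = 4
x ⊃ z = 2 ⊃ 1 = 3
y ⊃ x = 1 ⊃ 2 = 4
(x ⊃ z) ∧ (y ⊃ x) = 3 ∧ 4 = 3
((z ≡ z) ∧ (x ≡ x)) ≡ ((x ⊃ z) ∧ (y ⊃ x)) = 4 ≡ 3 = 3
((((y ⊃ y) ≡ x) ≡ ¬(y ≡ z)) ≡ ¬((x ⊃ y) ≡ y)) ∧ (((z ≡ z) ∧ (x ≡ x)) ≡ ((x ⊃ z) ∧ (y ⊃ x))) = 4 ∧ 3 = 3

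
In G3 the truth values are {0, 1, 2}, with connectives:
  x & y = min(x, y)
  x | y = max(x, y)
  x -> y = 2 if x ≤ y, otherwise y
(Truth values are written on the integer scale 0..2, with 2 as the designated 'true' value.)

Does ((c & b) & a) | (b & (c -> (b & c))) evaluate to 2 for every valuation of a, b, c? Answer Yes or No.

Counterexample: take a = 0, b = 0, c = 0.
c & b = 0 & 0 = 0
(c & b) & a = 0 & 0 = 0
b & c = 0 & 0 = 0
c -> (b & c) = 0 -> 0 = 2
b & (c -> (b & c)) = 0 & 2 = 0
((c & b) & a) | (b & (c -> (b & c))) = 0 | 0 = 0
This gives 0 ≠ 2.

No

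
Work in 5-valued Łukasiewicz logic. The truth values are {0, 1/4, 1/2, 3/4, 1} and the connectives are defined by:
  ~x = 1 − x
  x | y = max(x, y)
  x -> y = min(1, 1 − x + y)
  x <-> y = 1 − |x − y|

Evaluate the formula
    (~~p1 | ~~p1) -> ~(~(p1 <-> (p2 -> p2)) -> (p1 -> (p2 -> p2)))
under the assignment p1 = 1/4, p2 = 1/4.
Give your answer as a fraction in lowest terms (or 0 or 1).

3/4

~p1 = ~1/4 = 3/4
~~p1 = ~3/4 = 1/4
~p1 = ~1/4 = 3/4
~~p1 = ~3/4 = 1/4
~~p1 | ~~p1 = 1/4 | 1/4 = 1/4
p2 -> p2 = 1/4 -> 1/4 = 1
p1 <-> (p2 -> p2) = 1/4 <-> 1 = 1/4
~(p1 <-> (p2 -> p2)) = ~1/4 = 3/4
p2 -> p2 = 1/4 -> 1/4 = 1
p1 -> (p2 -> p2) = 1/4 -> 1 = 1
~(p1 <-> (p2 -> p2)) -> (p1 -> (p2 -> p2)) = 3/4 -> 1 = 1
~(~(p1 <-> (p2 -> p2)) -> (p1 -> (p2 -> p2))) = ~1 = 0
(~~p1 | ~~p1) -> ~(~(p1 <-> (p2 -> p2)) -> (p1 -> (p2 -> p2))) = 1/4 -> 0 = 3/4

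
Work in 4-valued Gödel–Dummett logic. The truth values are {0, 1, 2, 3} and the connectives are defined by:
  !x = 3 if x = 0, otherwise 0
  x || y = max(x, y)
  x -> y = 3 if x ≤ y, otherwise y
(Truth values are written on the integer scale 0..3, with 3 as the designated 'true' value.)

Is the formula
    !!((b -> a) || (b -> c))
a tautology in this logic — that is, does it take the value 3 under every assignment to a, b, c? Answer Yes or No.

Counterexample: take a = 0, b = 1, c = 0.
b -> a = 1 -> 0 = 0
b -> c = 1 -> 0 = 0
(b -> a) || (b -> c) = 0 || 0 = 0
!((b -> a) || (b -> c)) = !0 = 3
!!((b -> a) || (b -> c)) = !3 = 0
This gives 0 ≠ 3.

No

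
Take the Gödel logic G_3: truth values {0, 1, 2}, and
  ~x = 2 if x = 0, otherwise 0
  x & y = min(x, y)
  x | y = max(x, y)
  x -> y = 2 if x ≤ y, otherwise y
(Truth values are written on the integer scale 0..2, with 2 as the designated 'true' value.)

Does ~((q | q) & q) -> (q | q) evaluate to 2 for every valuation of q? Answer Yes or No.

No

Counterexample: take q = 0.
q | q = 0 | 0 = 0
(q | q) & q = 0 & 0 = 0
~((q | q) & q) = ~0 = 2
~((q | q) & q) -> (q | q) = 2 -> 0 = 0
This gives 0 ≠ 2.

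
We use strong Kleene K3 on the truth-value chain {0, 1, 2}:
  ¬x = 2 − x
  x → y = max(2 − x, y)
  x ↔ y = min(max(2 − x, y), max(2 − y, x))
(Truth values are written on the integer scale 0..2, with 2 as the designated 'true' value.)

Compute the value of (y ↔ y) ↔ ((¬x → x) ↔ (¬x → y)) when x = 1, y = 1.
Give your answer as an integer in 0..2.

y ↔ y = 1 ↔ 1 = 1
¬x = ¬1 = 1
¬x → x = 1 → 1 = 1
¬x = ¬1 = 1
¬x → y = 1 → 1 = 1
(¬x → x) ↔ (¬x → y) = 1 ↔ 1 = 1
(y ↔ y) ↔ ((¬x → x) ↔ (¬x → y)) = 1 ↔ 1 = 1

1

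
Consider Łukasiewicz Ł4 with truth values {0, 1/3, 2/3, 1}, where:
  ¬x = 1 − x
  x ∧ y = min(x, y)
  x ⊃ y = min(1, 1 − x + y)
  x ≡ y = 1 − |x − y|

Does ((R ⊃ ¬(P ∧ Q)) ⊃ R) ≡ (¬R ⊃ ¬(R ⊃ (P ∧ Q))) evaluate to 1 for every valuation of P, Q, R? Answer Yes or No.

Counterexample: take P = 0, Q = 0, R = 1/3.
P ∧ Q = 0 ∧ 0 = 0
¬(P ∧ Q) = ¬0 = 1
R ⊃ ¬(P ∧ Q) = 1/3 ⊃ 1 = 1
(R ⊃ ¬(P ∧ Q)) ⊃ R = 1 ⊃ 1/3 = 1/3
¬R = ¬1/3 = 2/3
P ∧ Q = 0 ∧ 0 = 0
R ⊃ (P ∧ Q) = 1/3 ⊃ 0 = 2/3
¬(R ⊃ (P ∧ Q)) = ¬2/3 = 1/3
¬R ⊃ ¬(R ⊃ (P ∧ Q)) = 2/3 ⊃ 1/3 = 2/3
((R ⊃ ¬(P ∧ Q)) ⊃ R) ≡ (¬R ⊃ ¬(R ⊃ (P ∧ Q))) = 1/3 ≡ 2/3 = 2/3
This gives 2/3 ≠ 1.

No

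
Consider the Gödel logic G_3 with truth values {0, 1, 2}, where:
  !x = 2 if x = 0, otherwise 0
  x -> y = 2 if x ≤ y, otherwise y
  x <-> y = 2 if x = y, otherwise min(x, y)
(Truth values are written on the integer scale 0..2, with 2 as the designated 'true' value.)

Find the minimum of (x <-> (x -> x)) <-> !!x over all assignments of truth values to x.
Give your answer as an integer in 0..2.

1

Take x = 1:
x -> x = 1 -> 1 = 2
x <-> (x -> x) = 1 <-> 2 = 1
!x = !1 = 0
!!x = !0 = 2
(x <-> (x -> x)) <-> !!x = 1 <-> 2 = 1
No assignment yields a value below 1, so this is the minimum.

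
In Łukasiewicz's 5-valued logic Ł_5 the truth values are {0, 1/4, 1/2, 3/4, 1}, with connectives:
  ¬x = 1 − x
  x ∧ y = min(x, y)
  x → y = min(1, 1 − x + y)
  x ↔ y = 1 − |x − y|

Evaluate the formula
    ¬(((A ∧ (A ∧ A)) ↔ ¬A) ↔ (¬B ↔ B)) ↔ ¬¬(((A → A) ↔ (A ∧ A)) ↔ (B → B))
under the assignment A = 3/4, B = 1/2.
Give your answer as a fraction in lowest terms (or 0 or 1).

3/4

A ∧ A = 3/4 ∧ 3/4 = 3/4
A ∧ (A ∧ A) = 3/4 ∧ 3/4 = 3/4
¬A = ¬3/4 = 1/4
(A ∧ (A ∧ A)) ↔ ¬A = 3/4 ↔ 1/4 = 1/2
¬B = ¬1/2 = 1/2
¬B ↔ B = 1/2 ↔ 1/2 = 1
((A ∧ (A ∧ A)) ↔ ¬A) ↔ (¬B ↔ B) = 1/2 ↔ 1 = 1/2
¬(((A ∧ (A ∧ A)) ↔ ¬A) ↔ (¬B ↔ B)) = ¬1/2 = 1/2
A → A = 3/4 → 3/4 = 1
A ∧ A = 3/4 ∧ 3/4 = 3/4
(A → A) ↔ (A ∧ A) = 1 ↔ 3/4 = 3/4
B → B = 1/2 → 1/2 = 1
((A → A) ↔ (A ∧ A)) ↔ (B → B) = 3/4 ↔ 1 = 3/4
¬(((A → A) ↔ (A ∧ A)) ↔ (B → B)) = ¬3/4 = 1/4
¬¬(((A → A) ↔ (A ∧ A)) ↔ (B → B)) = ¬1/4 = 3/4
¬(((A ∧ (A ∧ A)) ↔ ¬A) ↔ (¬B ↔ B)) ↔ ¬¬(((A → A) ↔ (A ∧ A)) ↔ (B → B)) = 1/2 ↔ 3/4 = 3/4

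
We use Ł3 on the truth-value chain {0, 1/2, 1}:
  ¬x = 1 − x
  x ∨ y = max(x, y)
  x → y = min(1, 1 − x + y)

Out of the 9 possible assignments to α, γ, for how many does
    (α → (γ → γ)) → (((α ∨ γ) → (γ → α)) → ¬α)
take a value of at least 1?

4

α = 0, γ = 0 ↦ 1  ≥
α = 0, γ = 1/2 ↦ 1  ≥
α = 0, γ = 1 ↦ 1  ≥
α = 1/2, γ = 0 ↦ 1/2  <
α = 1/2, γ = 1/2 ↦ 1/2  <
α = 1/2, γ = 1 ↦ 1  ≥
α = 1, γ = 0 ↦ 0  <
α = 1, γ = 1/2 ↦ 0  <
α = 1, γ = 1 ↦ 0  <
So 4 of the 9 assignments meet the threshold.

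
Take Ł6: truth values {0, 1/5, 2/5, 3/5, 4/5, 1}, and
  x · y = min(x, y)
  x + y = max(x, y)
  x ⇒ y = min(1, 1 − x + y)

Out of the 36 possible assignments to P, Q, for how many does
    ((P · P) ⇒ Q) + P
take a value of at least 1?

26

value 1: 26 assignments (counts)
value 4/5: 7 assignments
value 3/5: 3 assignments
So 26 of the 36 assignments meet the threshold.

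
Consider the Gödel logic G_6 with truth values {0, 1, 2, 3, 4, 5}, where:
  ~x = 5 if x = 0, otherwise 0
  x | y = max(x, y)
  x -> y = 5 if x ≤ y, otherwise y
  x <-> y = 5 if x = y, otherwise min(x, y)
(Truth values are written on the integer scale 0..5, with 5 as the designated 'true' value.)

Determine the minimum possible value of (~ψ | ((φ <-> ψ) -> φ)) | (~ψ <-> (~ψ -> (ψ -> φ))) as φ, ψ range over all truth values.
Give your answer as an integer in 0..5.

Take φ = 1, ψ = 1:
~ψ = ~1 = 0
φ <-> ψ = 1 <-> 1 = 5
(φ <-> ψ) -> φ = 5 -> 1 = 1
~ψ | ((φ <-> ψ) -> φ) = 0 | 1 = 1
~ψ = ~1 = 0
~ψ = ~1 = 0
ψ -> φ = 1 -> 1 = 5
~ψ -> (ψ -> φ) = 0 -> 5 = 5
~ψ <-> (~ψ -> (ψ -> φ)) = 0 <-> 5 = 0
(~ψ | ((φ <-> ψ) -> φ)) | (~ψ <-> (~ψ -> (ψ -> φ))) = 1 | 0 = 1
No assignment yields a value below 1, so this is the minimum.

1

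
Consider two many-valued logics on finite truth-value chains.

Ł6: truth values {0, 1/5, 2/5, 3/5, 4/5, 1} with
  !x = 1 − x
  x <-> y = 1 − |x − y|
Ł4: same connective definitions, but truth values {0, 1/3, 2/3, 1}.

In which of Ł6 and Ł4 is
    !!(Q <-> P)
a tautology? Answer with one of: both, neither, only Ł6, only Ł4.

In Ł6: at P = 0, Q = 1/5 the value is 4/5 — not a tautology.
In Ł4: at P = 0, Q = 1/3 the value is 2/3 — not a tautology.

neither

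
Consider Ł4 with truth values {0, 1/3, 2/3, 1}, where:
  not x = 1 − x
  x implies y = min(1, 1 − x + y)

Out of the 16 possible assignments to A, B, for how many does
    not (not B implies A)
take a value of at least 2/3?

A = 0, B = 0 ↦ 1  ≥
A = 0, B = 1/3 ↦ 2/3  ≥
A = 0, B = 2/3 ↦ 1/3  <
A = 0, B = 1 ↦ 0  <
A = 1/3, B = 0 ↦ 2/3  ≥
A = 1/3, B = 1/3 ↦ 1/3  <
A = 1/3, B = 2/3 ↦ 0  <
A = 1/3, B = 1 ↦ 0  <
A = 2/3, B = 0 ↦ 1/3  <
A = 2/3, B = 1/3 ↦ 0  <
A = 2/3, B = 2/3 ↦ 0  <
A = 2/3, B = 1 ↦ 0  <
A = 1, B = 0 ↦ 0  <
A = 1, B = 1/3 ↦ 0  <
A = 1, B = 2/3 ↦ 0  <
A = 1, B = 1 ↦ 0  <
So 3 of the 16 assignments meet the threshold.

3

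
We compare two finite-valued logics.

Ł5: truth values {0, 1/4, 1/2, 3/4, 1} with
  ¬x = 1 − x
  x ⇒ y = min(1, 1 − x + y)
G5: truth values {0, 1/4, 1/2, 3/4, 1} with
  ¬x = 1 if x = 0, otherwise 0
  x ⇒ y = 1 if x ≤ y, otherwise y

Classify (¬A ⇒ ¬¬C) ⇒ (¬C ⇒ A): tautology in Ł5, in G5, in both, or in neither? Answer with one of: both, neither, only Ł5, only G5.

In Ł5: every assignment gives 1 — tautology.
In G5: at A = 1/4, C = 0 the value is 1/4 — not a tautology.

only Ł5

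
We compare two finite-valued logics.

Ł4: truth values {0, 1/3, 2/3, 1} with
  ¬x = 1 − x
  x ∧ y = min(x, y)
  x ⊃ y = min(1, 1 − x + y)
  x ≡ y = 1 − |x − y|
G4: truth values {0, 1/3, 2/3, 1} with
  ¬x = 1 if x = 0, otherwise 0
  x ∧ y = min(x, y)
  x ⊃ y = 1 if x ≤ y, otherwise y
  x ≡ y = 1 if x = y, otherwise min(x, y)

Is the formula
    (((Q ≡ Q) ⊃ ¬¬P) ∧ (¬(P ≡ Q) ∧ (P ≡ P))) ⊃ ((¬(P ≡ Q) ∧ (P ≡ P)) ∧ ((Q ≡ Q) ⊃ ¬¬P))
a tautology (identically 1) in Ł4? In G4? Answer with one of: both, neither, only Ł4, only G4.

both

In Ł4: every assignment gives 1 — tautology.
In G4: every assignment gives 1 — tautology.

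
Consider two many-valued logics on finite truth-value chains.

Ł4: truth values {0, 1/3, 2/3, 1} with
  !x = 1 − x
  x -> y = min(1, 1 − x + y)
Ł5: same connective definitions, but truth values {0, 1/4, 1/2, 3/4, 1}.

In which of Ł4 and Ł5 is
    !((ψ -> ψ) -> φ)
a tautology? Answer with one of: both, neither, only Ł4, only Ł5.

In Ł4: at φ = 1/3, ψ = 0 the value is 2/3 — not a tautology.
In Ł5: at φ = 1/4, ψ = 0 the value is 3/4 — not a tautology.

neither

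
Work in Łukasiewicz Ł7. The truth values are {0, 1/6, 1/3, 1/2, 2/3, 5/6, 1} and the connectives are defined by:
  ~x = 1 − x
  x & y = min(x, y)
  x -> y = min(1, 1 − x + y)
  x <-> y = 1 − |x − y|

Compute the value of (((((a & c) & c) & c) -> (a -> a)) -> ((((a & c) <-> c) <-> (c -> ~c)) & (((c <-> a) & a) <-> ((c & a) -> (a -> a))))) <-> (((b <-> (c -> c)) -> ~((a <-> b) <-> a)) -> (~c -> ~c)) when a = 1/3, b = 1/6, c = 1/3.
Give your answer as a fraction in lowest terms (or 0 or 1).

1/3

a & c = 1/3 & 1/3 = 1/3
(a & c) & c = 1/3 & 1/3 = 1/3
((a & c) & c) & c = 1/3 & 1/3 = 1/3
a -> a = 1/3 -> 1/3 = 1
(((a & c) & c) & c) -> (a -> a) = 1/3 -> 1 = 1
a & c = 1/3 & 1/3 = 1/3
(a & c) <-> c = 1/3 <-> 1/3 = 1
~c = ~1/3 = 2/3
c -> ~c = 1/3 -> 2/3 = 1
((a & c) <-> c) <-> (c -> ~c) = 1 <-> 1 = 1
c <-> a = 1/3 <-> 1/3 = 1
(c <-> a) & a = 1 & 1/3 = 1/3
c & a = 1/3 & 1/3 = 1/3
a -> a = 1/3 -> 1/3 = 1
(c & a) -> (a -> a) = 1/3 -> 1 = 1
((c <-> a) & a) <-> ((c & a) -> (a -> a)) = 1/3 <-> 1 = 1/3
(((a & c) <-> c) <-> (c -> ~c)) & (((c <-> a) & a) <-> ((c & a) -> (a -> a))) = 1 & 1/3 = 1/3
((((a & c) & c) & c) -> (a -> a)) -> ((((a & c) <-> c) <-> (c -> ~c)) & (((c <-> a) & a) <-> ((c & a) -> (a -> a)))) = 1 -> 1/3 = 1/3
c -> c = 1/3 -> 1/3 = 1
b <-> (c -> c) = 1/6 <-> 1 = 1/6
a <-> b = 1/3 <-> 1/6 = 5/6
(a <-> b) <-> a = 5/6 <-> 1/3 = 1/2
~((a <-> b) <-> a) = ~1/2 = 1/2
(b <-> (c -> c)) -> ~((a <-> b) <-> a) = 1/6 -> 1/2 = 1
~c = ~1/3 = 2/3
~c = ~1/3 = 2/3
~c -> ~c = 2/3 -> 2/3 = 1
((b <-> (c -> c)) -> ~((a <-> b) <-> a)) -> (~c -> ~c) = 1 -> 1 = 1
(((((a & c) & c) & c) -> (a -> a)) -> ((((a & c) <-> c) <-> (c -> ~c)) & (((c <-> a) & a) <-> ((c & a) -> (a -> a))))) <-> (((b <-> (c -> c)) -> ~((a <-> b) <-> a)) -> (~c -> ~c)) = 1/3 <-> 1 = 1/3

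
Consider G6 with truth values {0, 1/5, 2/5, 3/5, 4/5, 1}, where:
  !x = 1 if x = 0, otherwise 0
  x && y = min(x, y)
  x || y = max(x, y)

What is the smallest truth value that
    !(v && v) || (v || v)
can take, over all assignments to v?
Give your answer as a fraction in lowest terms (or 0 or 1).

Take v = 1/5:
v && v = 1/5 && 1/5 = 1/5
!(v && v) = !1/5 = 0
v || v = 1/5 || 1/5 = 1/5
!(v && v) || (v || v) = 0 || 1/5 = 1/5
No assignment yields a value below 1/5, so this is the minimum.

1/5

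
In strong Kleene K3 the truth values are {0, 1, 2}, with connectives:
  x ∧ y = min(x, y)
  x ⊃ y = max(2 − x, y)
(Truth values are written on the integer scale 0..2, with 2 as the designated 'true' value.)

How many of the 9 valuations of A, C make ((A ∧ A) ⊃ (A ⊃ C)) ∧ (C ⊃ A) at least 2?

2

A = 0, C = 0 ↦ 2  ≥
A = 0, C = 1 ↦ 1  <
A = 0, C = 2 ↦ 0  <
A = 1, C = 0 ↦ 1  <
A = 1, C = 1 ↦ 1  <
A = 1, C = 2 ↦ 1  <
A = 2, C = 0 ↦ 0  <
A = 2, C = 1 ↦ 1  <
A = 2, C = 2 ↦ 2  ≥
So 2 of the 9 assignments meet the threshold.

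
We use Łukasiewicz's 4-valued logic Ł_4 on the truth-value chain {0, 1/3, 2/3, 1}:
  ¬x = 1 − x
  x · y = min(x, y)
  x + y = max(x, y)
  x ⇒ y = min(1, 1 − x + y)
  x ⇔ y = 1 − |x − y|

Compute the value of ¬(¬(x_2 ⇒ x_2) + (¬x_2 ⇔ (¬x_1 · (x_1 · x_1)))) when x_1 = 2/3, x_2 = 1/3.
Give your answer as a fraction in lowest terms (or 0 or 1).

1/3

x_2 ⇒ x_2 = 1/3 ⇒ 1/3 = 1
¬(x_2 ⇒ x_2) = ¬1 = 0
¬x_2 = ¬1/3 = 2/3
¬x_1 = ¬2/3 = 1/3
x_1 · x_1 = 2/3 · 2/3 = 2/3
¬x_1 · (x_1 · x_1) = 1/3 · 2/3 = 1/3
¬x_2 ⇔ (¬x_1 · (x_1 · x_1)) = 2/3 ⇔ 1/3 = 2/3
¬(x_2 ⇒ x_2) + (¬x_2 ⇔ (¬x_1 · (x_1 · x_1))) = 0 + 2/3 = 2/3
¬(¬(x_2 ⇒ x_2) + (¬x_2 ⇔ (¬x_1 · (x_1 · x_1)))) = ¬2/3 = 1/3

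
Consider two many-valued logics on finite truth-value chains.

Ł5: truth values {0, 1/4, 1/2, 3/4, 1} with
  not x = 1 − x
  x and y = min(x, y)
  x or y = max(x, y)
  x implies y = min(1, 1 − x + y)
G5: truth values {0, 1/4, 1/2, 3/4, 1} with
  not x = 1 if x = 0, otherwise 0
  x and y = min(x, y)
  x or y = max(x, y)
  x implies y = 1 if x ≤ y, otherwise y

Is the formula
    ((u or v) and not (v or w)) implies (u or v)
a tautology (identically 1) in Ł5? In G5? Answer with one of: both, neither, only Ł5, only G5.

In Ł5: every assignment gives 1 — tautology.
In G5: every assignment gives 1 — tautology.

both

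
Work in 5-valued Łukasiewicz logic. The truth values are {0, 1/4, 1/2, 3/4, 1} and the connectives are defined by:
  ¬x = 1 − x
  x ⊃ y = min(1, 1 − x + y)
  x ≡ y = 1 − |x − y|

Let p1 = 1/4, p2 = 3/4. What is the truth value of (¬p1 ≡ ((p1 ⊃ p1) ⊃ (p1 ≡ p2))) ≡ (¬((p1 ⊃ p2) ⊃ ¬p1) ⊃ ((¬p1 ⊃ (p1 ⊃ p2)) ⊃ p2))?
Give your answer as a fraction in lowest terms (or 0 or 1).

3/4

¬p1 = ¬1/4 = 3/4
p1 ⊃ p1 = 1/4 ⊃ 1/4 = 1
p1 ≡ p2 = 1/4 ≡ 3/4 = 1/2
(p1 ⊃ p1) ⊃ (p1 ≡ p2) = 1 ⊃ 1/2 = 1/2
¬p1 ≡ ((p1 ⊃ p1) ⊃ (p1 ≡ p2)) = 3/4 ≡ 1/2 = 3/4
p1 ⊃ p2 = 1/4 ⊃ 3/4 = 1
¬p1 = ¬1/4 = 3/4
(p1 ⊃ p2) ⊃ ¬p1 = 1 ⊃ 3/4 = 3/4
¬((p1 ⊃ p2) ⊃ ¬p1) = ¬3/4 = 1/4
¬p1 = ¬1/4 = 3/4
p1 ⊃ p2 = 1/4 ⊃ 3/4 = 1
¬p1 ⊃ (p1 ⊃ p2) = 3/4 ⊃ 1 = 1
(¬p1 ⊃ (p1 ⊃ p2)) ⊃ p2 = 1 ⊃ 3/4 = 3/4
¬((p1 ⊃ p2) ⊃ ¬p1) ⊃ ((¬p1 ⊃ (p1 ⊃ p2)) ⊃ p2) = 1/4 ⊃ 3/4 = 1
(¬p1 ≡ ((p1 ⊃ p1) ⊃ (p1 ≡ p2))) ≡ (¬((p1 ⊃ p2) ⊃ ¬p1) ⊃ ((¬p1 ⊃ (p1 ⊃ p2)) ⊃ p2)) = 3/4 ≡ 1 = 3/4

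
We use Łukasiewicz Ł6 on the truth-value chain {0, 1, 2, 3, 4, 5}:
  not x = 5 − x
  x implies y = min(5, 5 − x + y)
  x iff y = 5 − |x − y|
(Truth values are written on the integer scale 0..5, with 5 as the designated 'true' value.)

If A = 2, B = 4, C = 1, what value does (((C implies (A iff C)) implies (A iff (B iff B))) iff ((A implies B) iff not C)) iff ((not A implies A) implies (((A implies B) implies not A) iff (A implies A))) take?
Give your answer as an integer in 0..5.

4

A iff C = 2 iff 1 = 4
C implies (A iff C) = 1 implies 4 = 5
B iff B = 4 iff 4 = 5
A iff (B iff B) = 2 iff 5 = 2
(C implies (A iff C)) implies (A iff (B iff B)) = 5 implies 2 = 2
A implies B = 2 implies 4 = 5
not C = not 1 = 4
(A implies B) iff not C = 5 iff 4 = 4
((C implies (A iff C)) implies (A iff (B iff B))) iff ((A implies B) iff not C) = 2 iff 4 = 3
not A = not 2 = 3
not A implies A = 3 implies 2 = 4
A implies B = 2 implies 4 = 5
not A = not 2 = 3
(A implies B) implies not A = 5 implies 3 = 3
A implies A = 2 implies 2 = 5
((A implies B) implies not A) iff (A implies A) = 3 iff 5 = 3
(not A implies A) implies (((A implies B) implies not A) iff (A implies A)) = 4 implies 3 = 4
(((C implies (A iff C)) implies (A iff (B iff B))) iff ((A implies B) iff not C)) iff ((not A implies A) implies (((A implies B) implies not A) iff (A implies A))) = 3 iff 4 = 4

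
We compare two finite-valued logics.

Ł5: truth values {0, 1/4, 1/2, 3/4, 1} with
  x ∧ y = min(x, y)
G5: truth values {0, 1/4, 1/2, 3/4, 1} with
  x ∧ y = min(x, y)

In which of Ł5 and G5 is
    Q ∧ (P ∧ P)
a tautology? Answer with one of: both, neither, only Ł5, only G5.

In Ł5: at P = 0, Q = 0 the value is 0 — not a tautology.
In G5: at P = 0, Q = 0 the value is 0 — not a tautology.

neither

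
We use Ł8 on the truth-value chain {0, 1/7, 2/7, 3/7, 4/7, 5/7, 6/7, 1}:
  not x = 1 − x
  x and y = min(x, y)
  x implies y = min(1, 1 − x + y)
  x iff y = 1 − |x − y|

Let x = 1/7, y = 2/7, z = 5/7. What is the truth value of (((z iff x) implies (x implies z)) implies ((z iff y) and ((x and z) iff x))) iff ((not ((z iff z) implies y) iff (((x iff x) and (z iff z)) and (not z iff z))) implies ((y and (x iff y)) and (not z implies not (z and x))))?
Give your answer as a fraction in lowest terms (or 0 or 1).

z iff x = 5/7 iff 1/7 = 3/7
x implies z = 1/7 implies 5/7 = 1
(z iff x) implies (x implies z) = 3/7 implies 1 = 1
z iff y = 5/7 iff 2/7 = 4/7
x and z = 1/7 and 5/7 = 1/7
(x and z) iff x = 1/7 iff 1/7 = 1
(z iff y) and ((x and z) iff x) = 4/7 and 1 = 4/7
((z iff x) implies (x implies z)) implies ((z iff y) and ((x and z) iff x)) = 1 implies 4/7 = 4/7
z iff z = 5/7 iff 5/7 = 1
(z iff z) implies y = 1 implies 2/7 = 2/7
not ((z iff z) implies y) = not 2/7 = 5/7
x iff x = 1/7 iff 1/7 = 1
z iff z = 5/7 iff 5/7 = 1
(x iff x) and (z iff z) = 1 and 1 = 1
not z = not 5/7 = 2/7
not z iff z = 2/7 iff 5/7 = 4/7
((x iff x) and (z iff z)) and (not z iff z) = 1 and 4/7 = 4/7
not ((z iff z) implies y) iff (((x iff x) and (z iff z)) and (not z iff z)) = 5/7 iff 4/7 = 6/7
x iff y = 1/7 iff 2/7 = 6/7
y and (x iff y) = 2/7 and 6/7 = 2/7
not z = not 5/7 = 2/7
z and x = 5/7 and 1/7 = 1/7
not (z and x) = not 1/7 = 6/7
not z implies not (z and x) = 2/7 implies 6/7 = 1
(y and (x iff y)) and (not z implies not (z and x)) = 2/7 and 1 = 2/7
(not ((z iff z) implies y) iff (((x iff x) and (z iff z)) and (not z iff z))) implies ((y and (x iff y)) and (not z implies not (z and x))) = 6/7 implies 2/7 = 3/7
(((z iff x) implies (x implies z)) implies ((z iff y) and ((x and z) iff x))) iff ((not ((z iff z) implies y) iff (((x iff x) and (z iff z)) and (not z iff z))) implies ((y and (x iff y)) and (not z implies not (z and x)))) = 4/7 iff 3/7 = 6/7

6/7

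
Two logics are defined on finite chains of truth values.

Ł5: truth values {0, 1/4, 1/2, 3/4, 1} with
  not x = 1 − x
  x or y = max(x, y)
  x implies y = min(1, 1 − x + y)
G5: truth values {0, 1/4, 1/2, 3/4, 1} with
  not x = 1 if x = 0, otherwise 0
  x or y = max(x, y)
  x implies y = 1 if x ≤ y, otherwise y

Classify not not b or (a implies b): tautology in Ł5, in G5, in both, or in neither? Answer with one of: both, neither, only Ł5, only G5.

neither

In Ł5: at a = 1/4, b = 0 the value is 3/4 — not a tautology.
In G5: at a = 1/4, b = 0 the value is 0 — not a tautology.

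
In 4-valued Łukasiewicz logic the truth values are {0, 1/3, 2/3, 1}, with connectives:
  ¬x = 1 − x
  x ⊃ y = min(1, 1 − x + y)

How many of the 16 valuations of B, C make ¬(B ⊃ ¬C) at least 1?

B = 0, C = 0 ↦ 0  <
B = 0, C = 1/3 ↦ 0  <
B = 0, C = 2/3 ↦ 0  <
B = 0, C = 1 ↦ 0  <
B = 1/3, C = 0 ↦ 0  <
B = 1/3, C = 1/3 ↦ 0  <
B = 1/3, C = 2/3 ↦ 0  <
B = 1/3, C = 1 ↦ 1/3  <
B = 2/3, C = 0 ↦ 0  <
B = 2/3, C = 1/3 ↦ 0  <
B = 2/3, C = 2/3 ↦ 1/3  <
B = 2/3, C = 1 ↦ 2/3  <
B = 1, C = 0 ↦ 0  <
B = 1, C = 1/3 ↦ 1/3  <
B = 1, C = 2/3 ↦ 2/3  <
B = 1, C = 1 ↦ 1  ≥
So 1 of the 16 assignments meets the threshold.

1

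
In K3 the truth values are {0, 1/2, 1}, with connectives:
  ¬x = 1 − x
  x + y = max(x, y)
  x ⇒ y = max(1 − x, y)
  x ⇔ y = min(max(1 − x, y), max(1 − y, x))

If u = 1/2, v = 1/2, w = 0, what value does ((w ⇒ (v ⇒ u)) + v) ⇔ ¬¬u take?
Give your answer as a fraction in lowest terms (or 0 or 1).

v ⇒ u = 1/2 ⇒ 1/2 = 1/2
w ⇒ (v ⇒ u) = 0 ⇒ 1/2 = 1
(w ⇒ (v ⇒ u)) + v = 1 + 1/2 = 1
¬u = ¬1/2 = 1/2
¬¬u = ¬1/2 = 1/2
((w ⇒ (v ⇒ u)) + v) ⇔ ¬¬u = 1 ⇔ 1/2 = 1/2

1/2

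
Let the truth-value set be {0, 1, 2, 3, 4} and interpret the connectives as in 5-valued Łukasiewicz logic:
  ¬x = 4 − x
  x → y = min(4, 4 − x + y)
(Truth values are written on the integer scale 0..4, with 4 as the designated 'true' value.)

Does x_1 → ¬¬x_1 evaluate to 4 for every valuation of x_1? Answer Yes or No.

Yes

x_1 = 0 ↦ 4
x_1 = 1 ↦ 4
x_1 = 2 ↦ 4
x_1 = 3 ↦ 4
x_1 = 4 ↦ 4
Every assignment gives a value ≥ 4.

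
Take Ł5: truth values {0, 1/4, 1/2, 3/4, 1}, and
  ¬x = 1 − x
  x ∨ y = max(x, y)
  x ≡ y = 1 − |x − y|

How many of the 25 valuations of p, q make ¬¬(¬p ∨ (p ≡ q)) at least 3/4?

18

value 1: 9 assignments (counts)
value 3/4: 9 assignments (counts)
value 1/2: 4 assignments
value 1/4: 2 assignments
value 0: 1 assignment
So 18 of the 25 assignments meet the threshold.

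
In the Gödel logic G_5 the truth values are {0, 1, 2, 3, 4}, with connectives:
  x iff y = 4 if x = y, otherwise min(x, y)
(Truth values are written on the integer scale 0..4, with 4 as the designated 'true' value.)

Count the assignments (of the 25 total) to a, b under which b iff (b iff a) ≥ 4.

value 4: 11 assignments (counts)
value 3: 2 assignments
value 2: 3 assignments
value 1: 4 assignments
value 0: 5 assignments
So 11 of the 25 assignments meet the threshold.

11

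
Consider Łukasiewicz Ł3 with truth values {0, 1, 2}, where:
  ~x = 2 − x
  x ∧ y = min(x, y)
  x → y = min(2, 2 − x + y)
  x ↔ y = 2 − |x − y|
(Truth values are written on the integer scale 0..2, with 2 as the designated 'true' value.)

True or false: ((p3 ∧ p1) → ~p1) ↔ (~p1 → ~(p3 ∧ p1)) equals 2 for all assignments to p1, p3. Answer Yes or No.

Counterexample: take p1 = 2, p3 = 1.
p3 ∧ p1 = 1 ∧ 2 = 1
~p1 = ~2 = 0
(p3 ∧ p1) → ~p1 = 1 → 0 = 1
~p1 = ~2 = 0
p3 ∧ p1 = 1 ∧ 2 = 1
~(p3 ∧ p1) = ~1 = 1
~p1 → ~(p3 ∧ p1) = 0 → 1 = 2
((p3 ∧ p1) → ~p1) ↔ (~p1 → ~(p3 ∧ p1)) = 1 ↔ 2 = 1
This gives 1 ≠ 2.

No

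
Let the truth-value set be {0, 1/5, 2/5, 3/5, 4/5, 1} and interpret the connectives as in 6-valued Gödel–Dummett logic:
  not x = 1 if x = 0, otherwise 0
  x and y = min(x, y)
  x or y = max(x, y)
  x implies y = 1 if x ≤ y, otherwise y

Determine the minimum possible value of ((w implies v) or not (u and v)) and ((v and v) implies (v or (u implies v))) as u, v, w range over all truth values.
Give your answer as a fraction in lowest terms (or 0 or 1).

1/5

Take u = 1/5, v = 1/5, w = 2/5:
w implies v = 2/5 implies 1/5 = 1/5
u and v = 1/5 and 1/5 = 1/5
not (u and v) = not 1/5 = 0
(w implies v) or not (u and v) = 1/5 or 0 = 1/5
v and v = 1/5 and 1/5 = 1/5
u implies v = 1/5 implies 1/5 = 1
v or (u implies v) = 1/5 or 1 = 1
(v and v) implies (v or (u implies v)) = 1/5 implies 1 = 1
((w implies v) or not (u and v)) and ((v and v) implies (v or (u implies v))) = 1/5 and 1 = 1/5
No assignment yields a value below 1/5, so this is the minimum.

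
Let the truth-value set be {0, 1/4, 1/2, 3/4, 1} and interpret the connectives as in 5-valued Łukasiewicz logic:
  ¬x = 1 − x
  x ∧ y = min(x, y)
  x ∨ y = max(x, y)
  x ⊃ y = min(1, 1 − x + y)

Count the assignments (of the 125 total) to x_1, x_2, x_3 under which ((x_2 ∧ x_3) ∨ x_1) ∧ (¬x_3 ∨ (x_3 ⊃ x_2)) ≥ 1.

value 1: 19 assignments (counts)
value 3/4: 31 assignments
value 1/2: 34 assignments
value 1/4: 28 assignments
value 0: 13 assignments
So 19 of the 125 assignments meet the threshold.

19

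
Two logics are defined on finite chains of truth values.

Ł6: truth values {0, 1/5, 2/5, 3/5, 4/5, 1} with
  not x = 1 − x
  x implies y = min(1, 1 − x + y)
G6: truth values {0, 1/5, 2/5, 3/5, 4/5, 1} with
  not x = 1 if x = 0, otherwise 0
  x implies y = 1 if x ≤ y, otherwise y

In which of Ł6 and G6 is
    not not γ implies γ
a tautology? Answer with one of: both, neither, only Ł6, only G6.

In Ł6: every assignment gives 1 — tautology.
In G6: at γ = 1/5 the value is 1/5 — not a tautology.

only Ł6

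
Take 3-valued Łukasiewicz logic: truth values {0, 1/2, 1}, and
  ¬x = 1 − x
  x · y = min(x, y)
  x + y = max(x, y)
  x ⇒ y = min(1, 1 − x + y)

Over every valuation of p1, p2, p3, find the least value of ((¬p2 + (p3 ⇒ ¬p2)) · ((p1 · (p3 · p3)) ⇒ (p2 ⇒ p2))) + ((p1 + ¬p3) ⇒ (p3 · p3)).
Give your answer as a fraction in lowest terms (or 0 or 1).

1/2

Take p1 = 1, p2 = 1, p3 = 1/2:
¬p2 = ¬1 = 0
¬p2 = ¬1 = 0
p3 ⇒ ¬p2 = 1/2 ⇒ 0 = 1/2
¬p2 + (p3 ⇒ ¬p2) = 0 + 1/2 = 1/2
p3 · p3 = 1/2 · 1/2 = 1/2
p1 · (p3 · p3) = 1 · 1/2 = 1/2
p2 ⇒ p2 = 1 ⇒ 1 = 1
(p1 · (p3 · p3)) ⇒ (p2 ⇒ p2) = 1/2 ⇒ 1 = 1
(¬p2 + (p3 ⇒ ¬p2)) · ((p1 · (p3 · p3)) ⇒ (p2 ⇒ p2)) = 1/2 · 1 = 1/2
¬p3 = ¬1/2 = 1/2
p1 + ¬p3 = 1 + 1/2 = 1
p3 · p3 = 1/2 · 1/2 = 1/2
(p1 + ¬p3) ⇒ (p3 · p3) = 1 ⇒ 1/2 = 1/2
((¬p2 + (p3 ⇒ ¬p2)) · ((p1 · (p3 · p3)) ⇒ (p2 ⇒ p2))) + ((p1 + ¬p3) ⇒ (p3 · p3)) = 1/2 + 1/2 = 1/2
No assignment yields a value below 1/2, so this is the minimum.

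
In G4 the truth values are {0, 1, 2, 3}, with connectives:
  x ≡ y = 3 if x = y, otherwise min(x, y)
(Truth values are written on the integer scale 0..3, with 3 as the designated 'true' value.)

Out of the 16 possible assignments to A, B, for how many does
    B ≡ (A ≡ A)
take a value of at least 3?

4

A = 0, B = 0 ↦ 0  <
A = 0, B = 1 ↦ 1  <
A = 0, B = 2 ↦ 2  <
A = 0, B = 3 ↦ 3  ≥
A = 1, B = 0 ↦ 0  <
A = 1, B = 1 ↦ 1  <
A = 1, B = 2 ↦ 2  <
A = 1, B = 3 ↦ 3  ≥
A = 2, B = 0 ↦ 0  <
A = 2, B = 1 ↦ 1  <
A = 2, B = 2 ↦ 2  <
A = 2, B = 3 ↦ 3  ≥
A = 3, B = 0 ↦ 0  <
A = 3, B = 1 ↦ 1  <
A = 3, B = 2 ↦ 2  <
A = 3, B = 3 ↦ 3  ≥
So 4 of the 16 assignments meet the threshold.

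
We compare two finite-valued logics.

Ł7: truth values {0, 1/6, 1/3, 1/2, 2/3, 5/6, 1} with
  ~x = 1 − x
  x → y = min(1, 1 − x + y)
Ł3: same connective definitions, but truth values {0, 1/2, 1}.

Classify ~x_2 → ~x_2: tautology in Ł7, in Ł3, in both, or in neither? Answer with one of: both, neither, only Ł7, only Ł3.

both

In Ł7: every assignment gives 1 — tautology.
In Ł3: every assignment gives 1 — tautology.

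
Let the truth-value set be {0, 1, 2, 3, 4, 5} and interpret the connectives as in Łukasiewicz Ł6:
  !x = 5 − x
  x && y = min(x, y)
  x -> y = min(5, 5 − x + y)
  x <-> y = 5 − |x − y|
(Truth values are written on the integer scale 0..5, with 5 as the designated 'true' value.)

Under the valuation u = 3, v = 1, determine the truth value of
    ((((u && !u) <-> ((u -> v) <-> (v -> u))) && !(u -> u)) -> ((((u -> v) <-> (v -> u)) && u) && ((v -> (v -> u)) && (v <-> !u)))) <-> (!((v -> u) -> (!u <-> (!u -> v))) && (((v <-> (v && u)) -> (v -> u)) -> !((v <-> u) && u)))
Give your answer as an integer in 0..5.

!u = !3 = 2
u && !u = 3 && 2 = 2
u -> v = 3 -> 1 = 3
v -> u = 1 -> 3 = 5
(u -> v) <-> (v -> u) = 3 <-> 5 = 3
(u && !u) <-> ((u -> v) <-> (v -> u)) = 2 <-> 3 = 4
u -> u = 3 -> 3 = 5
!(u -> u) = !5 = 0
((u && !u) <-> ((u -> v) <-> (v -> u))) && !(u -> u) = 4 && 0 = 0
u -> v = 3 -> 1 = 3
v -> u = 1 -> 3 = 5
(u -> v) <-> (v -> u) = 3 <-> 5 = 3
((u -> v) <-> (v -> u)) && u = 3 && 3 = 3
v -> u = 1 -> 3 = 5
v -> (v -> u) = 1 -> 5 = 5
!u = !3 = 2
v <-> !u = 1 <-> 2 = 4
(v -> (v -> u)) && (v <-> !u) = 5 && 4 = 4
(((u -> v) <-> (v -> u)) && u) && ((v -> (v -> u)) && (v <-> !u)) = 3 && 4 = 3
(((u && !u) <-> ((u -> v) <-> (v -> u))) && !(u -> u)) -> ((((u -> v) <-> (v -> u)) && u) && ((v -> (v -> u)) && (v <-> !u))) = 0 -> 3 = 5
v -> u = 1 -> 3 = 5
!u = !3 = 2
!u = !3 = 2
!u -> v = 2 -> 1 = 4
!u <-> (!u -> v) = 2 <-> 4 = 3
(v -> u) -> (!u <-> (!u -> v)) = 5 -> 3 = 3
!((v -> u) -> (!u <-> (!u -> v))) = !3 = 2
v && u = 1 && 3 = 1
v <-> (v && u) = 1 <-> 1 = 5
v -> u = 1 -> 3 = 5
(v <-> (v && u)) -> (v -> u) = 5 -> 5 = 5
v <-> u = 1 <-> 3 = 3
(v <-> u) && u = 3 && 3 = 3
!((v <-> u) && u) = !3 = 2
((v <-> (v && u)) -> (v -> u)) -> !((v <-> u) && u) = 5 -> 2 = 2
!((v -> u) -> (!u <-> (!u -> v))) && (((v <-> (v && u)) -> (v -> u)) -> !((v <-> u) && u)) = 2 && 2 = 2
((((u && !u) <-> ((u -> v) <-> (v -> u))) && !(u -> u)) -> ((((u -> v) <-> (v -> u)) && u) && ((v -> (v -> u)) && (v <-> !u)))) <-> (!((v -> u) -> (!u <-> (!u -> v))) && (((v <-> (v && u)) -> (v -> u)) -> !((v <-> u) && u))) = 5 <-> 2 = 2

2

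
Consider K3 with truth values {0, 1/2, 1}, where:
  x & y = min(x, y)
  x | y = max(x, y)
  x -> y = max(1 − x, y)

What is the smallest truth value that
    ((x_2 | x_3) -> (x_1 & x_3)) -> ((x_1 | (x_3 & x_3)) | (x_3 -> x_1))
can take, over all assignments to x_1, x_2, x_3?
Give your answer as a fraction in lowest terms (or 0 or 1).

Take x_1 = 0, x_2 = 0, x_3 = 1/2:
x_2 | x_3 = 0 | 1/2 = 1/2
x_1 & x_3 = 0 & 1/2 = 0
(x_2 | x_3) -> (x_1 & x_3) = 1/2 -> 0 = 1/2
x_3 & x_3 = 1/2 & 1/2 = 1/2
x_1 | (x_3 & x_3) = 0 | 1/2 = 1/2
x_3 -> x_1 = 1/2 -> 0 = 1/2
(x_1 | (x_3 & x_3)) | (x_3 -> x_1) = 1/2 | 1/2 = 1/2
((x_2 | x_3) -> (x_1 & x_3)) -> ((x_1 | (x_3 & x_3)) | (x_3 -> x_1)) = 1/2 -> 1/2 = 1/2
No assignment yields a value below 1/2, so this is the minimum.

1/2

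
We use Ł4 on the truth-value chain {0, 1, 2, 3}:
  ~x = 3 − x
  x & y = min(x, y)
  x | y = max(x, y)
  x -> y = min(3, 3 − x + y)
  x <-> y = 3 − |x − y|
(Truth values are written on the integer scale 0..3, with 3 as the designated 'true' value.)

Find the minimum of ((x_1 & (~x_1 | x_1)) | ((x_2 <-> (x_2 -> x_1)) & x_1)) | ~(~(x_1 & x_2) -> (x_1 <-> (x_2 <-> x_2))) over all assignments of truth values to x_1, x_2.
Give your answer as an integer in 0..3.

Take x_1 = 1, x_2 = 1:
~x_1 = ~1 = 2
~x_1 | x_1 = 2 | 1 = 2
x_1 & (~x_1 | x_1) = 1 & 2 = 1
x_2 -> x_1 = 1 -> 1 = 3
x_2 <-> (x_2 -> x_1) = 1 <-> 3 = 1
(x_2 <-> (x_2 -> x_1)) & x_1 = 1 & 1 = 1
(x_1 & (~x_1 | x_1)) | ((x_2 <-> (x_2 -> x_1)) & x_1) = 1 | 1 = 1
x_1 & x_2 = 1 & 1 = 1
~(x_1 & x_2) = ~1 = 2
x_2 <-> x_2 = 1 <-> 1 = 3
x_1 <-> (x_2 <-> x_2) = 1 <-> 3 = 1
~(x_1 & x_2) -> (x_1 <-> (x_2 <-> x_2)) = 2 -> 1 = 2
~(~(x_1 & x_2) -> (x_1 <-> (x_2 <-> x_2))) = ~2 = 1
((x_1 & (~x_1 | x_1)) | ((x_2 <-> (x_2 -> x_1)) & x_1)) | ~(~(x_1 & x_2) -> (x_1 <-> (x_2 <-> x_2))) = 1 | 1 = 1
No assignment yields a value below 1, so this is the minimum.

1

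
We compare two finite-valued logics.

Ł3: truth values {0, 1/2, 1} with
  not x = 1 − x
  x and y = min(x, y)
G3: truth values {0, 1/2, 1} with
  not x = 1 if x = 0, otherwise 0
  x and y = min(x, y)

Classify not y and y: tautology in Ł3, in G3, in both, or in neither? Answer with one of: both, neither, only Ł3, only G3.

In Ł3: at y = 0 the value is 0 — not a tautology.
In G3: at y = 0 the value is 0 — not a tautology.

neither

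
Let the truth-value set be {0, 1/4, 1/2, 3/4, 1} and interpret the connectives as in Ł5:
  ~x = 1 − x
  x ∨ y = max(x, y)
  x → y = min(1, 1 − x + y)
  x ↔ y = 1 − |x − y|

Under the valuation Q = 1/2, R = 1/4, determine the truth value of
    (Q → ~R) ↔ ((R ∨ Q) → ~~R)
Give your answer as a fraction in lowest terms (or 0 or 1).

~R = ~1/4 = 3/4
Q → ~R = 1/2 → 3/4 = 1
R ∨ Q = 1/4 ∨ 1/2 = 1/2
~R = ~1/4 = 3/4
~~R = ~3/4 = 1/4
(R ∨ Q) → ~~R = 1/2 → 1/4 = 3/4
(Q → ~R) ↔ ((R ∨ Q) → ~~R) = 1 ↔ 3/4 = 3/4

3/4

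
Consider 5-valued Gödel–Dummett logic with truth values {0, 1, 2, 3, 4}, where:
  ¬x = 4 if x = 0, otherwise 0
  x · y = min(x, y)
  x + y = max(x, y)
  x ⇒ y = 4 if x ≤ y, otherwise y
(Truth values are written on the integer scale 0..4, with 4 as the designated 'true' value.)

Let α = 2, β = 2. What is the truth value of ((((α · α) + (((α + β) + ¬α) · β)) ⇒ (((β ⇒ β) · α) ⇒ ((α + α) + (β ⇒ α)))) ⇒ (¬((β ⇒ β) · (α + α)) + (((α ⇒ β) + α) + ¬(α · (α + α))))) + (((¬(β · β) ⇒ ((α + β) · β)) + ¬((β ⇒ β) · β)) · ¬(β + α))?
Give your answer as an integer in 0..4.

4

α · α = 2 · 2 = 2
α + β = 2 + 2 = 2
¬α = ¬2 = 0
(α + β) + ¬α = 2 + 0 = 2
((α + β) + ¬α) · β = 2 · 2 = 2
(α · α) + (((α + β) + ¬α) · β) = 2 + 2 = 2
β ⇒ β = 2 ⇒ 2 = 4
(β ⇒ β) · α = 4 · 2 = 2
α + α = 2 + 2 = 2
β ⇒ α = 2 ⇒ 2 = 4
(α + α) + (β ⇒ α) = 2 + 4 = 4
((β ⇒ β) · α) ⇒ ((α + α) + (β ⇒ α)) = 2 ⇒ 4 = 4
((α · α) + (((α + β) + ¬α) · β)) ⇒ (((β ⇒ β) · α) ⇒ ((α + α) + (β ⇒ α))) = 2 ⇒ 4 = 4
β ⇒ β = 2 ⇒ 2 = 4
α + α = 2 + 2 = 2
(β ⇒ β) · (α + α) = 4 · 2 = 2
¬((β ⇒ β) · (α + α)) = ¬2 = 0
α ⇒ β = 2 ⇒ 2 = 4
(α ⇒ β) + α = 4 + 2 = 4
α + α = 2 + 2 = 2
α · (α + α) = 2 · 2 = 2
¬(α · (α + α)) = ¬2 = 0
((α ⇒ β) + α) + ¬(α · (α + α)) = 4 + 0 = 4
¬((β ⇒ β) · (α + α)) + (((α ⇒ β) + α) + ¬(α · (α + α))) = 0 + 4 = 4
(((α · α) + (((α + β) + ¬α) · β)) ⇒ (((β ⇒ β) · α) ⇒ ((α + α) + (β ⇒ α)))) ⇒ (¬((β ⇒ β) · (α + α)) + (((α ⇒ β) + α) + ¬(α · (α + α)))) = 4 ⇒ 4 = 4
β · β = 2 · 2 = 2
¬(β · β) = ¬2 = 0
α + β = 2 + 2 = 2
(α + β) · β = 2 · 2 = 2
¬(β · β) ⇒ ((α + β) · β) = 0 ⇒ 2 = 4
β ⇒ β = 2 ⇒ 2 = 4
(β ⇒ β) · β = 4 · 2 = 2
¬((β ⇒ β) · β) = ¬2 = 0
(¬(β · β) ⇒ ((α + β) · β)) + ¬((β ⇒ β) · β) = 4 + 0 = 4
β + α = 2 + 2 = 2
¬(β + α) = ¬2 = 0
((¬(β · β) ⇒ ((α + β) · β)) + ¬((β ⇒ β) · β)) · ¬(β + α) = 4 · 0 = 0
((((α · α) + (((α + β) + ¬α) · β)) ⇒ (((β ⇒ β) · α) ⇒ ((α + α) + (β ⇒ α)))) ⇒ (¬((β ⇒ β) · (α + α)) + (((α ⇒ β) + α) + ¬(α · (α + α))))) + (((¬(β · β) ⇒ ((α + β) · β)) + ¬((β ⇒ β) · β)) · ¬(β + α)) = 4 + 0 = 4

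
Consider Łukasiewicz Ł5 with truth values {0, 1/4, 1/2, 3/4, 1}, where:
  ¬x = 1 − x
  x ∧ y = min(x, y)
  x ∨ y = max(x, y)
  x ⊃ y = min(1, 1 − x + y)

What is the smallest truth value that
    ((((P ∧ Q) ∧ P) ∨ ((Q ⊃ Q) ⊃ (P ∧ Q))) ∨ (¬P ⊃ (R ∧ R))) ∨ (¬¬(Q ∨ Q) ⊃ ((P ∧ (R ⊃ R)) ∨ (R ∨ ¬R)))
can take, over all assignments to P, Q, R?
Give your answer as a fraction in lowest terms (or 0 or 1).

Take P = 0, Q = 1, R = 1/2:
P ∧ Q = 0 ∧ 1 = 0
(P ∧ Q) ∧ P = 0 ∧ 0 = 0
Q ⊃ Q = 1 ⊃ 1 = 1
P ∧ Q = 0 ∧ 1 = 0
(Q ⊃ Q) ⊃ (P ∧ Q) = 1 ⊃ 0 = 0
((P ∧ Q) ∧ P) ∨ ((Q ⊃ Q) ⊃ (P ∧ Q)) = 0 ∨ 0 = 0
¬P = ¬0 = 1
R ∧ R = 1/2 ∧ 1/2 = 1/2
¬P ⊃ (R ∧ R) = 1 ⊃ 1/2 = 1/2
(((P ∧ Q) ∧ P) ∨ ((Q ⊃ Q) ⊃ (P ∧ Q))) ∨ (¬P ⊃ (R ∧ R)) = 0 ∨ 1/2 = 1/2
Q ∨ Q = 1 ∨ 1 = 1
¬(Q ∨ Q) = ¬1 = 0
¬¬(Q ∨ Q) = ¬0 = 1
R ⊃ R = 1/2 ⊃ 1/2 = 1
P ∧ (R ⊃ R) = 0 ∧ 1 = 0
¬R = ¬1/2 = 1/2
R ∨ ¬R = 1/2 ∨ 1/2 = 1/2
(P ∧ (R ⊃ R)) ∨ (R ∨ ¬R) = 0 ∨ 1/2 = 1/2
¬¬(Q ∨ Q) ⊃ ((P ∧ (R ⊃ R)) ∨ (R ∨ ¬R)) = 1 ⊃ 1/2 = 1/2
((((P ∧ Q) ∧ P) ∨ ((Q ⊃ Q) ⊃ (P ∧ Q))) ∨ (¬P ⊃ (R ∧ R))) ∨ (¬¬(Q ∨ Q) ⊃ ((P ∧ (R ⊃ R)) ∨ (R ∨ ¬R))) = 1/2 ∨ 1/2 = 1/2
No assignment yields a value below 1/2, so this is the minimum.

1/2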